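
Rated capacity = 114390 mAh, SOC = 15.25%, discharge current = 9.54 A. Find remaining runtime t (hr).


Convert: C_total = 114390 mAh = 114.39 Ah
Step 1: remaining = SOC/100 * C_total = 15.25/100 * 114.39 = 17.444 Ah
Step 2: t = remaining / I = 17.444 / 9.54 = 1.829 hr

1.829 hr


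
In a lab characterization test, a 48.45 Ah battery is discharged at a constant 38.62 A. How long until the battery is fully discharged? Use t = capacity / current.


Runtime = 48.45 Ah / 38.62 A = 1.255 hr

1.255 hr


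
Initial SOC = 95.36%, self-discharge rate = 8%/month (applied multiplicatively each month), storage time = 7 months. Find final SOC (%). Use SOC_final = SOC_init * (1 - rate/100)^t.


Monthly retention factor = 1 - 8/100 = 0.92
Over 7 months: factor^7 = 0.55785
SOC_final = 95.36 * 0.55785 = 53.20%

53.20%


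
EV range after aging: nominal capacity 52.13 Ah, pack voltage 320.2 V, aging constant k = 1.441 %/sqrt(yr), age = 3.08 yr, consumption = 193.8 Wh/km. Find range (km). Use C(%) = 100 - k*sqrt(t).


Step 1: capacity retention = 100 - 1.441 * sqrt(3.08) = 100 - 1.441 * 1.755 = 97.471%
Step 2: C_now = 52.13 * 97.471/100 = 50.812 Ah
Step 3: E_pack = V * C_now = 320.2 * 50.812 = 16270 Wh
Step 4: range = E_pack / consumption = 16270 / 193.8 = 83.95 km

83.95 km


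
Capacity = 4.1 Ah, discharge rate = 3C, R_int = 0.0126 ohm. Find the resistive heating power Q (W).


Step 1: I = C_rate * capacity = 3 * 4.1 = 12.3 A
Step 2: Q = I^2 * R = 12.3^2 * 0.0126 = 151.29 * 0.0126 = 1.906 W

1.906 W


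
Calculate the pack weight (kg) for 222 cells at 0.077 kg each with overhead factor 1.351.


Cell mass sum = 222 * 0.077 = 17.094 kg
With overhead 1.351: m_pack = 17.094 * 1.351 = 23.09 kg

23.09 kg


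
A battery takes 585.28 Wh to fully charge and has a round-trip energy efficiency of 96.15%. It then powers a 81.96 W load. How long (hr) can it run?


Step 1: E_discharge = eta/100 * E_charge = 96.15/100 * 585.28 = 562.75 Wh
Step 2: t = E_discharge / P = 562.75 / 81.96 = 6.866 hr

6.866 hr


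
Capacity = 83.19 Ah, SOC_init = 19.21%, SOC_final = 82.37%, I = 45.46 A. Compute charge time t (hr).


Step 1: dSOC = 82.37% - 19.21% = 63.16%
Step 2: delta_Ah = 83.19 * 63.16 / 100 = 52.543 Ah
Step 3: t = 52.543 / 45.46 = 1.156 hr

1.156 hr


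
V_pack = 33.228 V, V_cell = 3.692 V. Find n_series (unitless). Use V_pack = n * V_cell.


Rearranging: n = V_pack / V_cell = 33.228 / 3.692 = 9 cells

9


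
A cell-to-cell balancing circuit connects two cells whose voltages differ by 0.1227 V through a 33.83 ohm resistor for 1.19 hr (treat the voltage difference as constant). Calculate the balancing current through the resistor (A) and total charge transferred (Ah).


I_bal = dV / R = 0.1227 / 33.83 = 0.003627 A
Q = I_bal * t = 0.003627 * 1.19 = 0.004316 Ah

I=0.003627 A, Q=0.004316 Ah


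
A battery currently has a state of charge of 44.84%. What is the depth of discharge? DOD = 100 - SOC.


Complement of SOC: DOD = 100% - 44.84% = 55.16%

55.16%


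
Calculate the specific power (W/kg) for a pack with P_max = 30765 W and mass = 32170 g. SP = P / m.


Convert: m = 32170 g = 32.17 kg
SP = P / m = 30765 / 32.17 = 956.3 W/kg

956.3 W/kg


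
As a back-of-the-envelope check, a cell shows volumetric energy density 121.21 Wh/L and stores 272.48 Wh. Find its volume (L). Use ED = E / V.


V = E / ED = 272.48 / 121.21 = 2.248 L

2.248 L


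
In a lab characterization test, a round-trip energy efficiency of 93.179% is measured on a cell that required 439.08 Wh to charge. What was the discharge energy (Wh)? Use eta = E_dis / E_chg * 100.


E_dis = eta/100 * E_chg = 93.179/100 * 439.08 = 409.1 Wh

409.1 Wh


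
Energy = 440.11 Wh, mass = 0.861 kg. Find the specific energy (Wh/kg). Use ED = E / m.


ED = E / m = 440.11 / 0.861 = 511.2 Wh/kg

511.2 Wh/kg


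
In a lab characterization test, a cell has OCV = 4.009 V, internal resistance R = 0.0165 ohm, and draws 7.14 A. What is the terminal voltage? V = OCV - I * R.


V = OCV - I*R = 4.009 - 7.14 * 0.0165 = 3.891 V

3.891 V


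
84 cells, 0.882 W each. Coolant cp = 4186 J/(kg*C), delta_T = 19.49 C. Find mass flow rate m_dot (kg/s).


Step 1: Total heat Q = 84 * 0.882 W = 74.088 W
Step 2: denom = cp * dT = 4186 * 19.49 = 81585
Step 3: m_dot = 74.088 / 81585 = 9.081e-04 kg/s

9.081e-04 kg/s


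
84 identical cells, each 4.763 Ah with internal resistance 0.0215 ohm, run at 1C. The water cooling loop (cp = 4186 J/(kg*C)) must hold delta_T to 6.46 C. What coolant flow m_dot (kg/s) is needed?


Step 1: I = 1 * 4.763 = 4.763 A
Step 2: Q_cell = I^2 * R = 4.763^2 * 0.0215 = 0.48775 W
Step 3: Q_total = 84 * 0.48775 = 40.971 W
Step 4: m_dot = Q_total / (cp * dT) = 40.971 / (4186 * 6.46) = 0.001515 kg/s

0.001515 kg/s


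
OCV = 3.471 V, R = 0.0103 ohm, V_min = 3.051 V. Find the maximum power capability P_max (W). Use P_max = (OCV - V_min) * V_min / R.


P_max = (OCV - V_min) * V_min / R = (3.471 - 3.051) * 3.051 / 0.0103 = 0.42 * 3.051 / 0.0103 = 124.4 W

124.4 W


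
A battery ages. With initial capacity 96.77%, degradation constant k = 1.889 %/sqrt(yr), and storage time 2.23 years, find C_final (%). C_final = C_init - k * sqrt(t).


Step 1: sqrt(2.23 yr) = 1.4933
Step 2: drop = 1.889 * 1.4933 = 2.8208
Step 3: C_final = 96.77 - 2.8208 = 93.95%

93.95%


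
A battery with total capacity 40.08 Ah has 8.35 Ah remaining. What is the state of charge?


SOC% = 8.35 / 40.08 * 100 = 20.83%

20.83%


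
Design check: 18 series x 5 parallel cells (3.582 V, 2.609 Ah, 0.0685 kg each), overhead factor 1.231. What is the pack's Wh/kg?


Step 1: V_pack = 18 * 3.582 = 64.476 V
Step 2: C_pack = 5 * 2.609 = 13.045 Ah
Step 3: E_pack = V_pack * C_pack = 64.476 * 13.045 = 841.09 Wh
Step 4: m_pack = 18 * 5 * 0.0685 * 1.231 = 7.5891 kg
Step 5: ED = E_pack / m_pack = 841.09 / 7.5891 = 110.8 Wh/kg

110.8 Wh/kg


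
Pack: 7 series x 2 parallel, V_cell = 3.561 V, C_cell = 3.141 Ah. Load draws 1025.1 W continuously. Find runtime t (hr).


Step 1: E_pack = Ns * V_cell * Np * C_cell = 7 * 3.561 * 2 * 3.141 = 156.59 Wh
Step 2: t = E_pack / P = 156.59 / 1025.1 = 0.1528 hr

0.1528 hr


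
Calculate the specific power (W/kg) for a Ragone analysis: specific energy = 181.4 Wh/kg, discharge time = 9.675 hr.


Specific power = 181.4 Wh/kg / 9.675 hr = 18.75 W/kg

18.75 W/kg


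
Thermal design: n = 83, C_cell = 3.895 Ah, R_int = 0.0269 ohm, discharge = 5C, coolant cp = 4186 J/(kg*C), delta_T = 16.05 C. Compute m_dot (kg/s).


Step 1: I = 5 * 3.895 = 19.475 A
Step 2: Q_cell = I^2 * R = 19.475^2 * 0.0269 = 10.203 W
Step 3: Q_total = 83 * 10.203 = 846.85 W
Step 4: m_dot = Q_total / (cp * dT) = 846.85 / (4186 * 16.05) = 0.01260 kg/s

0.01260 kg/s


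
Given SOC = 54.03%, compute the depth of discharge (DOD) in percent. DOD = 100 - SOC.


Complement of SOC: DOD = 100% - 54.03% = 45.97%

45.97%


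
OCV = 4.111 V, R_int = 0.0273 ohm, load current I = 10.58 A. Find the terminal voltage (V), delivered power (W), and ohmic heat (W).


Step 1: V_terminal = OCV - I*R = 4.111 - 10.58 * 0.0273 = 3.8222 V
Step 2: P_out = V_terminal * I = 3.8222 * 10.58 = 40.44 W
Step 3: Q = I^2 * R = 10.58^2 * 0.0273 = 3.056 W

V=3.8222 V, P=40.44 W, Q=3.056 W


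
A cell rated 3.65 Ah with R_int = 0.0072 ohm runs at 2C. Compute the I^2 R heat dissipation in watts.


Step 1: I = C_rate * capacity = 2 * 3.65 = 7.3 A
Step 2: Q = I^2 * R = 7.3^2 * 0.0072 = 53.29 * 0.0072 = 0.3837 W

0.3837 W


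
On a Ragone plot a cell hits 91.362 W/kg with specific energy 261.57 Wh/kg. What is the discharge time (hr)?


t = E / P = 261.57 / 91.362 = 2.863 hr

2.863 hr


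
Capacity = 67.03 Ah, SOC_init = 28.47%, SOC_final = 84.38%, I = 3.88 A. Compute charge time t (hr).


delta_Ah = 67.03 * (84.38 - 28.47) / 100 = 37.476 Ah
t = delta_Ah / I = 37.476 / 3.88 = 9.659 hr

9.659 hr


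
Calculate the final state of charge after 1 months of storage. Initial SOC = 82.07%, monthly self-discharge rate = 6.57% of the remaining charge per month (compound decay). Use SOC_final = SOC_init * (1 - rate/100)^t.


decay = (1 - 6.57/100)^1 = 0.9343
SOC_final = 82.07 * 0.9343 = 76.68%

76.68%


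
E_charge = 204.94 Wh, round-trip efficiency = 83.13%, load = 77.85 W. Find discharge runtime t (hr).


Step 1: E_discharge = eta/100 * E_charge = 83.13/100 * 204.94 = 170.37 Wh
Step 2: t = E_discharge / P = 170.37 / 77.85 = 2.188 hr

2.188 hr


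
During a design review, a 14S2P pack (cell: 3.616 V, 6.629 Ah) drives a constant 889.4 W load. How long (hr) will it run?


Step 1: E_pack = Ns * V_cell * Np * C_cell = 14 * 3.616 * 2 * 6.629 = 671.17 Wh
Step 2: t = E_pack / P = 671.17 / 889.4 = 0.7546 hr

0.7546 hr


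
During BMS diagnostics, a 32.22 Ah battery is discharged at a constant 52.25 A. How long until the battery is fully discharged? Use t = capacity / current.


Runtime = 32.22 Ah / 52.25 A = 0.6167 hr

0.6167 hr


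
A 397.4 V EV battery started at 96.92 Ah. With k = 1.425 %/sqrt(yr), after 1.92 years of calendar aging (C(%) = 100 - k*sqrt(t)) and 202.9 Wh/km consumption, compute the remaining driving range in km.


Step 1: capacity retention = 100 - 1.425 * sqrt(1.92) = 100 - 1.425 * 1.3856 = 98.026%
Step 2: C_now = 96.92 * 98.026/100 = 95.007 Ah
Step 3: E_pack = V * C_now = 397.4 * 95.007 = 37756 Wh
Step 4: range = E_pack / consumption = 37756 / 202.9 = 186.1 km

186.1 km


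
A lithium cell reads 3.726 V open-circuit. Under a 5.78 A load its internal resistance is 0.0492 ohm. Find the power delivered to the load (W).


Step 1: V_terminal = OCV - I*R = 3.726 - 5.78 * 0.0492 = 3.4416 V
Step 2: P_out = V_terminal * I = 3.4416 * 5.78 = 19.89 W

19.89 W


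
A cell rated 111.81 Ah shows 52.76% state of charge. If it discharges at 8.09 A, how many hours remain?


Step 1: remaining = SOC/100 * C_total = 52.76/100 * 111.81 = 58.991 Ah
Step 2: t = remaining / I = 58.991 / 8.09 = 7.292 hr

7.292 hr


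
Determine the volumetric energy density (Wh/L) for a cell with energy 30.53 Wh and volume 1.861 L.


Volumetric ED = 30.53 Wh / 1.861 L = 16.41 Wh/L

16.41 Wh/L


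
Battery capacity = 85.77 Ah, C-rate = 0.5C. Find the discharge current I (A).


I = C_rate * capacity = 0.5 * 85.77 = 42.885 A

42.885 A


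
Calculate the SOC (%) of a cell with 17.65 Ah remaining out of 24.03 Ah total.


SOC% = 17.65 / 24.03 * 100 = 73.45%

73.45%


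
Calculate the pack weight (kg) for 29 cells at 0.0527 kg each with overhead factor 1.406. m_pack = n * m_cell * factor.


Cell mass sum = 29 * 0.0527 = 1.5283 kg
With overhead 1.406: m_pack = 1.5283 * 1.406 = 2.149 kg

2.149 kg


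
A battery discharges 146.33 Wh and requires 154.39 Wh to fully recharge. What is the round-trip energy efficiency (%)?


eta_e = E_dis / E_chg * 100 = 146.33 / 154.39 * 100 = 94.78%

94.78%


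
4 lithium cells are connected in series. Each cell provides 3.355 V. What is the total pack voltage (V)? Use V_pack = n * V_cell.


V_pack = n * V_cell = 4 * 3.355 = 13.42 V

13.42 V


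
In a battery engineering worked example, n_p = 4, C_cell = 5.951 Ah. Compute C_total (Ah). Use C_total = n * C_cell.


C_total = 4 * 5.951 = 23.804 Ah

23.804 Ah


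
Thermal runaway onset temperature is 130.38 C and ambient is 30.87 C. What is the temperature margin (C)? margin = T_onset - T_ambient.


Safety margin = 130.38 C - 30.87 C = 99.51 C

99.51 C


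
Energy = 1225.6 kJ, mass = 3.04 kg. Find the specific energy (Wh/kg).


Convert: E = 1225.6 kJ = 340.44 Wh
ED = E / m = 340.44 / 3.04 = 112.0 Wh/kg

112.0 Wh/kg


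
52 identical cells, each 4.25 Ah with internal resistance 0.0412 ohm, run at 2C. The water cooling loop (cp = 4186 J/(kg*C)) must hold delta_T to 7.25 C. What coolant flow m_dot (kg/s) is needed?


Step 1: I = 2 * 4.25 = 8.5 A
Step 2: Q_cell = I^2 * R = 8.5^2 * 0.0412 = 2.9767 W
Step 3: Q_total = 52 * 2.9767 = 154.79 W
Step 4: m_dot = Q_total / (cp * dT) = 154.79 / (4186 * 7.25) = 0.005100 kg/s

0.005100 kg/s


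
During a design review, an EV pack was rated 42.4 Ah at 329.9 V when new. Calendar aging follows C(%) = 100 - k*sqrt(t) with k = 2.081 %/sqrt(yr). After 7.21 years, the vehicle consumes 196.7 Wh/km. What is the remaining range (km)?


Step 1: capacity retention = 100 - 2.081 * sqrt(7.21) = 100 - 2.081 * 2.6851 = 94.412%
Step 2: C_now = 42.4 * 94.412/100 = 40.031 Ah
Step 3: E_pack = V * C_now = 329.9 * 40.031 = 13206 Wh
Step 4: range = E_pack / consumption = 13206 / 196.7 = 67.14 km

67.14 km


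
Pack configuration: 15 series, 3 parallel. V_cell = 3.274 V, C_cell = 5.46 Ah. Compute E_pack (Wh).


E = Ns * Vcell * Np * Ccell = 15 * 3.274 * 3 * 5.46 = 804.4 Wh

804.4 Wh


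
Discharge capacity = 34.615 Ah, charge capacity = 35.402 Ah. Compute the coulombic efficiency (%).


eta_c = Q_dis / Q_chg * 100 = 34.615 / 35.402 * 100 = 97.78%

97.78%


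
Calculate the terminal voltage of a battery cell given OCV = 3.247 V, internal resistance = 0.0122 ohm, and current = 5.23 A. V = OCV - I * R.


V = OCV - I*R = 3.247 - 5.23 * 0.0122 = 3.183 V

3.183 V


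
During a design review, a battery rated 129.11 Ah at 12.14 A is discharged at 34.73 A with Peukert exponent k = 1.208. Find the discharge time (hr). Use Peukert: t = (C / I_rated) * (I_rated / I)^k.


t_rated = C / I_rated = 129.11 / 12.14 = 10.635 hr
(I_rated/I)^k = (0.34955)^1.208 = 0.2809
t = t_rated * (I_rated/I)^k = 10.635 * 0.2809 = 2.987 hr

2.987 hr


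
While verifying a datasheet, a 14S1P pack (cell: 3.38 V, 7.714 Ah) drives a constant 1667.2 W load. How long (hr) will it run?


Step 1: E_pack = Ns * V_cell * Np * C_cell = 14 * 3.38 * 1 * 7.714 = 365.03 Wh
Step 2: t = E_pack / P = 365.03 / 1667.2 = 0.2189 hr

0.2189 hr


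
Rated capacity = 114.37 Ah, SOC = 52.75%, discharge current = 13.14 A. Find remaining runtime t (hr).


Step 1: remaining = SOC/100 * C_total = 52.75/100 * 114.37 = 60.33 Ah
Step 2: t = remaining / I = 60.33 / 13.14 = 4.591 hr

4.591 hr


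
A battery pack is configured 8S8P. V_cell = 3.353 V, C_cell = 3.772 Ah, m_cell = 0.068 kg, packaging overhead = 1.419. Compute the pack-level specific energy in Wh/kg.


Step 1: V_pack = 8 * 3.353 = 26.824 V
Step 2: C_pack = 8 * 3.772 = 30.176 Ah
Step 3: E_pack = V_pack * C_pack = 26.824 * 30.176 = 809.44 Wh
Step 4: m_pack = 8 * 8 * 0.068 * 1.419 = 6.1755 kg
Step 5: ED = E_pack / m_pack = 809.44 / 6.1755 = 131.1 Wh/kg

131.1 Wh/kg


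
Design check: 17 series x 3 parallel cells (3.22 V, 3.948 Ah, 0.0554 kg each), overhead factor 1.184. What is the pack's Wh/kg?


Step 1: V_pack = 17 * 3.22 = 54.74 V
Step 2: C_pack = 3 * 3.948 = 11.844 Ah
Step 3: E_pack = V_pack * C_pack = 54.74 * 11.844 = 648.34 Wh
Step 4: m_pack = 17 * 3 * 0.0554 * 1.184 = 3.3453 kg
Step 5: ED = E_pack / m_pack = 648.34 / 3.3453 = 193.8 Wh/kg

193.8 Wh/kg


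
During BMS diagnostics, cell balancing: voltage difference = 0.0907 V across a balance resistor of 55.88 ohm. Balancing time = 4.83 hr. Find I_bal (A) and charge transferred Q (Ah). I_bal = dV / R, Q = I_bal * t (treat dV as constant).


First, Ohm's law: I_bal = 0.0907 V / 55.88 ohm = 0.0016231 A
Then Q = I * t = 0.0016231 A * 4.83 hr = 0.007840 Ah

I=0.0016231 A, Q=0.007840 Ah


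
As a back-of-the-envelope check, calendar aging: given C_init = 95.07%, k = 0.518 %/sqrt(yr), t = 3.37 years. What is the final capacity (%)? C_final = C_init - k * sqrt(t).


sqrt(t) = sqrt(3.37) = 1.8358
C_final = 95.07 - 0.518 * 1.8358 = 94.12%

94.12%


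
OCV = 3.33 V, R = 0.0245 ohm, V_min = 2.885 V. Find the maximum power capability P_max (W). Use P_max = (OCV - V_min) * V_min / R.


dV = OCV - V_min = 0.445 V (so I_max = dV / R)
P_max = dV * V_min / R = 0.445 * 2.885 / 0.0245 = 52.40 W

52.40 W


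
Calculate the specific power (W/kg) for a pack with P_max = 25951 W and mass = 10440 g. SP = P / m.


Convert: m = 10440 g = 10.44 kg
Specific power = 25951 W / 10.44 kg = 2486 W/kg

2486 W/kg


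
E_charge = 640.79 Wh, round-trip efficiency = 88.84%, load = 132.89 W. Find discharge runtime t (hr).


Step 1: E_discharge = eta/100 * E_charge = 88.84/100 * 640.79 = 569.28 Wh
Step 2: t = E_discharge / P = 569.28 / 132.89 = 4.284 hr

4.284 hr


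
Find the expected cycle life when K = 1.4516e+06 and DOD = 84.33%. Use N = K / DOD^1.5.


DOD^1.5 = 774.41
N = K / DOD^1.5 = 1.4516e+06 / 774.41 = 1874

1874 cycles


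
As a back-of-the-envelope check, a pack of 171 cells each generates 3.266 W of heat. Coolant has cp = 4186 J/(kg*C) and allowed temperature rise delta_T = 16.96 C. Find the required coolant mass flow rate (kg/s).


Q_total = 171 * 3.266 = 558.49 W
m_dot = Q_total / (cp * dT) = 558.49 / (4186 * 16.96) = 0.007867 kg/s

0.007867 kg/s


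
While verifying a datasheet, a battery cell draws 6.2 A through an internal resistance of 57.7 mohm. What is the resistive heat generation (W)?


Convert: R = 57.7 mohm = 0.0577 ohm
Q = I^2 * R = 6.2^2 * 0.0577 = 2.218 W

2.218 W


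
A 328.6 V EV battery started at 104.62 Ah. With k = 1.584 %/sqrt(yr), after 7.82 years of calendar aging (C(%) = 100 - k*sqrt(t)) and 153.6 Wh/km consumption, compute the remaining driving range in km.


Step 1: capacity retention = 100 - 1.584 * sqrt(7.82) = 100 - 1.584 * 2.7964 = 95.571%
Step 2: C_now = 104.62 * 95.571/100 = 99.986 Ah
Step 3: E_pack = V * C_now = 328.6 * 99.986 = 32855 Wh
Step 4: range = E_pack / consumption = 32855 / 153.6 = 213.9 km

213.9 km


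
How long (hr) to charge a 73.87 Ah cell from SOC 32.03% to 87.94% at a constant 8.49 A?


Step 1: dSOC = 87.94% - 32.03% = 55.91%
Step 2: delta_Ah = 73.87 * 55.91 / 100 = 41.301 Ah
Step 3: t = 41.301 / 8.49 = 4.865 hr

4.865 hr


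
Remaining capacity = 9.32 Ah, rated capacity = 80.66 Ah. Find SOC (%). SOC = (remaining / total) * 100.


SOC = (remaining / total) * 100 = (9.32 / 80.66) * 100 = 11.55%

11.55%


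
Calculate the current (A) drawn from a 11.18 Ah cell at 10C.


I = C_rate * capacity = 10 * 11.18 = 111.8 A

111.8 A


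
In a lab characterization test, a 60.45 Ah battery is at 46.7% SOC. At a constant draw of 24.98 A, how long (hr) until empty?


Step 1: remaining = SOC/100 * C_total = 46.7/100 * 60.45 = 28.23 Ah
Step 2: t = remaining / I = 28.23 / 24.98 = 1.130 hr

1.130 hr


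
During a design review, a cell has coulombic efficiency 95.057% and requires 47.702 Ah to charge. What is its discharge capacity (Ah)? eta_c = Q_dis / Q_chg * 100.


Q_dis = eta/100 * Q_chg = 95.057/100 * 47.702 = 45.34 Ah

45.34 Ah


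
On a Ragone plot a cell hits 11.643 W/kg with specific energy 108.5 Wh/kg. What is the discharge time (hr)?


t = E / P = 108.5 / 11.643 = 9.319 hr

9.319 hr


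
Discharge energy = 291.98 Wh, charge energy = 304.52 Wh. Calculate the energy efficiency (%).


eta_e = E_dis / E_chg * 100 = 291.98 / 304.52 * 100 = 95.88%

95.88%


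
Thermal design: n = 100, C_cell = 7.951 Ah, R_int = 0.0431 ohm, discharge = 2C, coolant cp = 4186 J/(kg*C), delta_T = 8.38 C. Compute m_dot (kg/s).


Step 1: I = 2 * 7.951 = 15.902 A
Step 2: Q_cell = I^2 * R = 15.902^2 * 0.0431 = 10.899 W
Step 3: Q_total = 100 * 10.899 = 1089.9 W
Step 4: m_dot = Q_total / (cp * dT) = 1089.9 / (4186 * 8.38) = 0.03107 kg/s

0.03107 kg/s


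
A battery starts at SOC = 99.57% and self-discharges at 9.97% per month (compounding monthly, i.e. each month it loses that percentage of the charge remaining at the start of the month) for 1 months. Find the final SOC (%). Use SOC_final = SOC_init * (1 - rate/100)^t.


Monthly retention factor = 1 - 9.97/100 = 0.9003
Over 1 months: factor^1 = 0.9003
SOC_final = 99.57 * 0.9003 = 89.64%

89.64%


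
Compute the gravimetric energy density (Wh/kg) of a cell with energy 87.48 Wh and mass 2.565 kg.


Specific energy = 87.48 Wh / 2.565 kg = 34.11 Wh/kg

34.11 Wh/kg


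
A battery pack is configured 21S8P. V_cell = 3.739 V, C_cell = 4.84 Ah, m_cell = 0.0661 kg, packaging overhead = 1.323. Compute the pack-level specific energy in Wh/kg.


Step 1: V_pack = 21 * 3.739 = 78.519 V
Step 2: C_pack = 8 * 4.84 = 38.72 Ah
Step 3: E_pack = V_pack * C_pack = 78.519 * 38.72 = 3040.3 Wh
Step 4: m_pack = 21 * 8 * 0.0661 * 1.323 = 14.692 kg
Step 5: ED = E_pack / m_pack = 3040.3 / 14.692 = 206.9 Wh/kg

206.9 Wh/kg


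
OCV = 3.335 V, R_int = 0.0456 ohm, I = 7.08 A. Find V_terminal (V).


IR drop = 7.08 * 0.0456 = 0.32285 V
V = 3.335 - 0.32285 = 3.012 V

3.012 V


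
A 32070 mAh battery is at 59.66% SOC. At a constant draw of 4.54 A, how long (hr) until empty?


Convert: C_total = 32070 mAh = 32.07 Ah
Step 1: remaining = SOC/100 * C_total = 59.66/100 * 32.07 = 19.133 Ah
Step 2: t = remaining / I = 19.133 / 4.54 = 4.214 hr

4.214 hr


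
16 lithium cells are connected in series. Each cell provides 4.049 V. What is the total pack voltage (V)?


V_pack = n * V_cell = 16 * 4.049 = 64.784 V

64.784 V


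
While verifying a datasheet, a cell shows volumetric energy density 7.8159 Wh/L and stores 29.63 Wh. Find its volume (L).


V = E / ED = 29.63 / 7.8159 = 3.791 L

3.791 L


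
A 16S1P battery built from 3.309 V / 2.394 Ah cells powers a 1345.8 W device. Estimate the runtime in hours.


Step 1: E_pack = Ns * V_cell * Np * C_cell = 16 * 3.309 * 1 * 2.394 = 126.75 Wh
Step 2: t = E_pack / P = 126.75 / 1345.8 = 0.09418 hr

0.09418 hr


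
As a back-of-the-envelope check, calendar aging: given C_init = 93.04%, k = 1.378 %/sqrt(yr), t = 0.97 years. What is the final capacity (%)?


sqrt(t) = sqrt(0.97) = 0.98489
C_final = 93.04 - 1.378 * 0.98489 = 91.68%

91.68%


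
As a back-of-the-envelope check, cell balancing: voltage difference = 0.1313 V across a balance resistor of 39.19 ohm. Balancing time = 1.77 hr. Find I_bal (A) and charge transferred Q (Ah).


I_bal = dV / R = 0.1313 / 39.19 = 0.0033503 A
Q = I_bal * t = 0.0033503 * 1.77 = 0.005930 Ah

I=0.0033503 A, Q=0.005930 Ah


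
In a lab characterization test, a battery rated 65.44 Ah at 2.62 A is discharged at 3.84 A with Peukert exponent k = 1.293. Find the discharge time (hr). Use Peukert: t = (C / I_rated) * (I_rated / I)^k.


Step 1: t_rated = C / I_rated = 65.44 / 2.62 = 24.977 hr
Step 2: ratio = 2.62 / 3.84 = 0.68229
Step 3: ratio^k = 0.68229^1.293 = 0.60999
Step 4: t = t_rated * ratio^k = 24.977 * 0.60999 = 15.24 hr

15.24 hr


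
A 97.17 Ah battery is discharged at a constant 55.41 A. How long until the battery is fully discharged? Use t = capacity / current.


t = capacity / current = 97.17 / 55.41 = 1.754 hr

1.754 hr


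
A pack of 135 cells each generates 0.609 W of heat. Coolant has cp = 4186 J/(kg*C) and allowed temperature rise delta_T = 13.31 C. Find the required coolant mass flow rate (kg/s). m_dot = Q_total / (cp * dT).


Q_total = 135 * 0.609 = 82.215 W
m_dot = Q_total / (cp * dT) = 82.215 / (4186 * 13.31) = 0.001476 kg/s

0.001476 kg/s


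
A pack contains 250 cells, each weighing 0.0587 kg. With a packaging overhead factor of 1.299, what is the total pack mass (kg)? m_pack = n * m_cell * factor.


m_pack = n * m_cell * overhead = 250 * 0.0587 * 1.299 = 19.06 kg

19.06 kg


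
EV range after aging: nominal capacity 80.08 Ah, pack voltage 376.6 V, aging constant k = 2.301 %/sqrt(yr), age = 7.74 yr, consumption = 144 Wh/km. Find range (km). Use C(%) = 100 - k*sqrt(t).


Step 1: capacity retention = 100 - 2.301 * sqrt(7.74) = 100 - 2.301 * 2.7821 = 93.598%
Step 2: C_now = 80.08 * 93.598/100 = 74.953 Ah
Step 3: E_pack = V * C_now = 376.6 * 74.953 = 28227 Wh
Step 4: range = E_pack / consumption = 28227 / 144 = 196.0 km

196.0 km


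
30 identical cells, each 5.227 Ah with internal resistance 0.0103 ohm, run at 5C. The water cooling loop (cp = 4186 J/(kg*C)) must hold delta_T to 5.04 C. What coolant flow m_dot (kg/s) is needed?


Step 1: I = 5 * 5.227 = 26.135 A
Step 2: Q_cell = I^2 * R = 26.135^2 * 0.0103 = 7.0353 W
Step 3: Q_total = 30 * 7.0353 = 211.06 W
Step 4: m_dot = Q_total / (cp * dT) = 211.06 / (4186 * 5.04) = 0.01000 kg/s

0.01000 kg/s


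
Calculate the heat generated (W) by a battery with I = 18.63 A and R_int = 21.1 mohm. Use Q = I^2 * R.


Convert: R = 21.1 mohm = 0.0211 ohm
Q = I^2 * R = 18.63^2 * 0.0211 = 7.323 W

7.323 W


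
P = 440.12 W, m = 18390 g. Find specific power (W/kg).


Convert: m = 18390 g = 18.39 kg
Specific power = 440.12 W / 18.39 kg = 23.93 W/kg

23.93 W/kg


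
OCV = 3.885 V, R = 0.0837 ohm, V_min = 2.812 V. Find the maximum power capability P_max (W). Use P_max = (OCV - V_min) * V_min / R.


dV = OCV - V_min = 1.073 V (so I_max = dV / R)
P_max = dV * V_min / R = 1.073 * 2.812 / 0.0837 = 36.05 W

36.05 W


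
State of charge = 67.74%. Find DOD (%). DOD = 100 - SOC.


Complement of SOC: DOD = 100% - 67.74% = 32.26%

32.26%


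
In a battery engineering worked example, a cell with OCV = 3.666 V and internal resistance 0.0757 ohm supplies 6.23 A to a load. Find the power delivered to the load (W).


Step 1: V_terminal = OCV - I*R = 3.666 - 6.23 * 0.0757 = 3.1944 V
Step 2: P_out = V_terminal * I = 3.1944 * 6.23 = 19.90 W

19.90 W


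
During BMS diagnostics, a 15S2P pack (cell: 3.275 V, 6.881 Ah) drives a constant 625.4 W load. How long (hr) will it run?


Step 1: E_pack = Ns * V_cell * Np * C_cell = 15 * 3.275 * 2 * 6.881 = 676.06 Wh
Step 2: t = E_pack / P = 676.06 / 625.4 = 1.081 hr

1.081 hr


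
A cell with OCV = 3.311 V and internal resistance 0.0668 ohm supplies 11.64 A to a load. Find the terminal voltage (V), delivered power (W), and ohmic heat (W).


Step 1: V_terminal = OCV - I*R = 3.311 - 11.64 * 0.0668 = 2.5334 V
Step 2: P_out = V_terminal * I = 2.5334 * 11.64 = 29.49 W
Step 3: Q = I^2 * R = 11.64^2 * 0.0668 = 9.051 W

V=2.5334 V, P=29.49 W, Q=9.051 W


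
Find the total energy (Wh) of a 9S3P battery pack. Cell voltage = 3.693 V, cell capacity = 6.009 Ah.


E = Ns * Vcell * Np * Ccell = 9 * 3.693 * 3 * 6.009 = 599.2 Wh

599.2 Wh


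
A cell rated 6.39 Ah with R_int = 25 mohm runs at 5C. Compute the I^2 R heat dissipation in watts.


Convert: R = 25 mohm = 0.025 ohm
Step 1: I = C_rate * capacity = 5 * 6.39 = 31.95 A
Step 2: Q = I^2 * R = 31.95^2 * 0.025 = 1020.8 * 0.025 = 25.52 W

25.52 W


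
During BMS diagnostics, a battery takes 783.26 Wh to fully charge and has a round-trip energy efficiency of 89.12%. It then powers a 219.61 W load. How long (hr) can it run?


Step 1: E_discharge = eta/100 * E_charge = 89.12/100 * 783.26 = 698.04 Wh
Step 2: t = E_discharge / P = 698.04 / 219.61 = 3.179 hr

3.179 hr


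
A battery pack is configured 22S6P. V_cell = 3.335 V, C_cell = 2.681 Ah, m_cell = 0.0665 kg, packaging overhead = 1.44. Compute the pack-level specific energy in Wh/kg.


Step 1: V_pack = 22 * 3.335 = 73.37 V
Step 2: C_pack = 6 * 2.681 = 16.086 Ah
Step 3: E_pack = V_pack * C_pack = 73.37 * 16.086 = 1180.2 Wh
Step 4: m_pack = 22 * 6 * 0.0665 * 1.44 = 12.64 kg
Step 5: ED = E_pack / m_pack = 1180.2 / 12.64 = 93.37 Wh/kg

93.37 Wh/kg


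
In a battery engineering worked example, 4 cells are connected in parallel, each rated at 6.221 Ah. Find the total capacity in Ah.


C_total = 4 * 6.221 = 24.884 Ah

24.884 Ah


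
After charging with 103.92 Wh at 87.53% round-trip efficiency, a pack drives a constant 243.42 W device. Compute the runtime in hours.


Step 1: E_discharge = eta/100 * E_charge = 87.53/100 * 103.92 = 90.961 Wh
Step 2: t = E_discharge / P = 90.961 / 243.42 = 0.3737 hr

0.3737 hr


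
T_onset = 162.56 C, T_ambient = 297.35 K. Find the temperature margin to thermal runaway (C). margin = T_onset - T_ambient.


Convert: T_ambient = 297.35 K = 24.2 C
margin = 162.56 - 24.2 = 138.36 C

138.36 C


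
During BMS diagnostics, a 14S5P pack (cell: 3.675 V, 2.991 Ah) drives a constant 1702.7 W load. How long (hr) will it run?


Step 1: E_pack = Ns * V_cell * Np * C_cell = 14 * 3.675 * 5 * 2.991 = 769.43 Wh
Step 2: t = E_pack / P = 769.43 / 1702.7 = 0.4519 hr

0.4519 hr


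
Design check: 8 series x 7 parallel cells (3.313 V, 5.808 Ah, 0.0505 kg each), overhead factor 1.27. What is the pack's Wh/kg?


Step 1: V_pack = 8 * 3.313 = 26.504 V
Step 2: C_pack = 7 * 5.808 = 40.656 Ah
Step 3: E_pack = V_pack * C_pack = 26.504 * 40.656 = 1077.5 Wh
Step 4: m_pack = 8 * 7 * 0.0505 * 1.27 = 3.5916 kg
Step 5: ED = E_pack / m_pack = 1077.5 / 3.5916 = 300.0 Wh/kg

300.0 Wh/kg


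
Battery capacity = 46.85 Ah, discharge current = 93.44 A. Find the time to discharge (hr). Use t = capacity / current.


Runtime = 46.85 Ah / 93.44 A = 0.5014 hr

0.5014 hr


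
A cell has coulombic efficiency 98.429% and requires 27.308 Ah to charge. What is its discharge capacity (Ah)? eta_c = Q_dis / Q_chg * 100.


Q_dis = eta/100 * Q_chg = 98.429/100 * 27.308 = 26.88 Ah

26.88 Ah


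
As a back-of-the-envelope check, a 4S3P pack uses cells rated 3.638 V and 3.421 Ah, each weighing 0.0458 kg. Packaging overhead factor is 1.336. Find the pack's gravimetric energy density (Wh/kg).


Step 1: V_pack = 4 * 3.638 = 14.552 V
Step 2: C_pack = 3 * 3.421 = 10.263 Ah
Step 3: E_pack = V_pack * C_pack = 14.552 * 10.263 = 149.35 Wh
Step 4: m_pack = 4 * 3 * 0.0458 * 1.336 = 0.73427 kg
Step 5: ED = E_pack / m_pack = 149.35 / 0.73427 = 203.4 Wh/kg

203.4 Wh/kg


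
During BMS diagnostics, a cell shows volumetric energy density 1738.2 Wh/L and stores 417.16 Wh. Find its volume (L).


V = E / ED = 417.16 / 1738.2 = 0.2400 L

0.2400 L


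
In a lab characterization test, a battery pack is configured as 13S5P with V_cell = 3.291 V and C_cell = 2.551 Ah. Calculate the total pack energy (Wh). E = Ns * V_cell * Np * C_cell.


V_pack = 13 * 3.291 = 42.783 V
C_pack = 5 * 2.551 = 12.755 Ah
E = V_pack * C_pack = 42.783 * 12.755 = 545.7 Wh

545.7 Wh


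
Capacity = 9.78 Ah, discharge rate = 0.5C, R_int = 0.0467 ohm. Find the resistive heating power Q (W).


Step 1: I = C_rate * capacity = 0.5 * 9.78 = 4.89 A
Step 2: Q = I^2 * R = 4.89^2 * 0.0467 = 23.912 * 0.0467 = 1.117 W

1.117 W


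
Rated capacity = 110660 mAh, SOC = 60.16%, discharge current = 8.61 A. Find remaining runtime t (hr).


Convert: C_total = 110660 mAh = 110.66 Ah
Step 1: remaining = SOC/100 * C_total = 60.16/100 * 110.66 = 66.573 Ah
Step 2: t = remaining / I = 66.573 / 8.61 = 7.732 hr

7.732 hr


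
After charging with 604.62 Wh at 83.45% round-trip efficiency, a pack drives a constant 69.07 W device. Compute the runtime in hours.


Step 1: E_discharge = eta/100 * E_charge = 83.45/100 * 604.62 = 504.56 Wh
Step 2: t = E_discharge / P = 504.56 / 69.07 = 7.305 hr

7.305 hr


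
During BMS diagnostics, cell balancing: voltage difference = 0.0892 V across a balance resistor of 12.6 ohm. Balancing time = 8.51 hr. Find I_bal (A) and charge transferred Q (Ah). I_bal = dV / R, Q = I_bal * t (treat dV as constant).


I_bal = dV / R = 0.0892 / 12.6 = 0.0070794 A
Q = I_bal * t = 0.0070794 * 8.51 = 0.06025 Ah

I=0.0070794 A, Q=0.06025 Ah


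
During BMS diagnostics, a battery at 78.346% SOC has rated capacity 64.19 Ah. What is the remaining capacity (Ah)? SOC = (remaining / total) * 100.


remaining = SOC / 100 * total = 78.346 / 100 * 64.19 = 50.29 Ah

50.29 Ah


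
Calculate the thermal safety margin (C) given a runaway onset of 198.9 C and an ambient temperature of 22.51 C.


Safety margin = 198.9 C - 22.51 C = 176.39 C

176.39 C


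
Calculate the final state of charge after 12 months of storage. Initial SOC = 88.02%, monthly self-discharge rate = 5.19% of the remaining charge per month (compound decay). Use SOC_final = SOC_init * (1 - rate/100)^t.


Monthly retention factor = 1 - 5.19/100 = 0.9481
Over 12 months: factor^12 = 0.52753
SOC_final = 88.02 * 0.52753 = 46.43%

46.43%


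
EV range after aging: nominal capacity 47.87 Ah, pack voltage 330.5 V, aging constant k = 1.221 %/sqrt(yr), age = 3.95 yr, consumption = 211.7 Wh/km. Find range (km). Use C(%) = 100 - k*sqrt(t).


Step 1: capacity retention = 100 - 1.221 * sqrt(3.95) = 100 - 1.221 * 1.9875 = 97.573%
Step 2: C_now = 47.87 * 97.573/100 = 46.708 Ah
Step 3: E_pack = V * C_now = 330.5 * 46.708 = 15437 Wh
Step 4: range = E_pack / consumption = 15437 / 211.7 = 72.92 km

72.92 km


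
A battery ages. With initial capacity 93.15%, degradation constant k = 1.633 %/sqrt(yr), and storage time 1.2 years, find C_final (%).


sqrt(t) = sqrt(1.2) = 1.0954
C_final = 93.15 - 1.633 * 1.0954 = 91.36%

91.36%


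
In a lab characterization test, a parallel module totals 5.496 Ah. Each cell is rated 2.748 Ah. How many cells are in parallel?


n = C_total / C_cell = 5.496 / 2.748 = 2

2


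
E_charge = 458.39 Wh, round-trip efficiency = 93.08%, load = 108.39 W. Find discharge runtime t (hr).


Step 1: E_discharge = eta/100 * E_charge = 93.08/100 * 458.39 = 426.67 Wh
Step 2: t = E_discharge / P = 426.67 / 108.39 = 3.936 hr

3.936 hr


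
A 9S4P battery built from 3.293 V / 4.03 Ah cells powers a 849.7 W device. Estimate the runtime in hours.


Step 1: E_pack = Ns * V_cell * Np * C_cell = 9 * 3.293 * 4 * 4.03 = 477.75 Wh
Step 2: t = E_pack / P = 477.75 / 849.7 = 0.5623 hr

0.5623 hr


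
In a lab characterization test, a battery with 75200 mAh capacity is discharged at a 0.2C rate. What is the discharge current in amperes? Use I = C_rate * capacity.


Convert: capacity = 75200 mAh = 75.2 Ah
At 0.2C: I = 0.2 * 75.2 Ah = 15.04 A

15.04 A


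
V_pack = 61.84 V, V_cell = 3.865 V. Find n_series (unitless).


n = V_pack / V_cell = 61.84 / 3.865 = 16

16


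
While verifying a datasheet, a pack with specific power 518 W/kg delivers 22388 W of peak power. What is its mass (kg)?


m = P / SP = 22388 / 518 = 43.22 kg

43.22 kg


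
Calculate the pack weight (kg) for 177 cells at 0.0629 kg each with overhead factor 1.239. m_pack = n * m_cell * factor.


Cell mass sum = 177 * 0.0629 = 11.133 kg
With overhead 1.239: m_pack = 11.133 * 1.239 = 13.79 kg

13.79 kg


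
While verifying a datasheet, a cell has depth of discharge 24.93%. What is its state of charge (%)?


SOC = 100 - DOD = 100 - 24.93 = 75.07%

75.07%


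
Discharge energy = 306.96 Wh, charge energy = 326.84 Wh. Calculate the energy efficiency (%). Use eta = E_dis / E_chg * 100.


Round-trip efficiency = 306.96/326.84 * 100% = 93.92%

93.92%


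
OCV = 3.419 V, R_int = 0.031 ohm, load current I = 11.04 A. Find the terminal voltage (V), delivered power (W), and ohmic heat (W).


Step 1: V_terminal = OCV - I*R = 3.419 - 11.04 * 0.031 = 3.0768 V
Step 2: P_out = V_terminal * I = 3.0768 * 11.04 = 33.97 W
Step 3: Q = I^2 * R = 11.04^2 * 0.031 = 3.778 W

V=3.0768 V, P=33.97 W, Q=3.778 W


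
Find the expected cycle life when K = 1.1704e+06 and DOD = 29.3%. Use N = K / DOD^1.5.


Step 1: DOD^1.5 = 29.3^1.5 = 158.6
Step 2: N = 1.1704e+06 / 158.6 = 7380 cycles

7380 cycles


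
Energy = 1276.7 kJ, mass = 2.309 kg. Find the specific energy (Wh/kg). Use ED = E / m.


Convert: E = 1276.7 kJ = 354.64 Wh
ED = E / m = 354.64 / 2.309 = 153.6 Wh/kg

153.6 Wh/kg


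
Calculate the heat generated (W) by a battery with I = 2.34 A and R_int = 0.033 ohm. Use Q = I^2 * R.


I^2 = 5.4756
Q = 5.4756 * 0.033 = 0.1807 W

0.1807 W


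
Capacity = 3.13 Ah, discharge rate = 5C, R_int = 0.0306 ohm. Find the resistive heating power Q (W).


Step 1: I = C_rate * capacity = 5 * 3.13 = 15.65 A
Step 2: Q = I^2 * R = 15.65^2 * 0.0306 = 244.92 * 0.0306 = 7.495 W

7.495 W


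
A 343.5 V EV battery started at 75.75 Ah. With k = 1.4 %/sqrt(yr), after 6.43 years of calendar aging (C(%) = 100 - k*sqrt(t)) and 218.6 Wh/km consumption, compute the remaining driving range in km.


Step 1: capacity retention = 100 - 1.4 * sqrt(6.43) = 100 - 1.4 * 2.5357 = 96.45%
Step 2: C_now = 75.75 * 96.45/100 = 73.061 Ah
Step 3: E_pack = V * C_now = 343.5 * 73.061 = 25096 Wh
Step 4: range = E_pack / consumption = 25096 / 218.6 = 114.8 km

114.8 km


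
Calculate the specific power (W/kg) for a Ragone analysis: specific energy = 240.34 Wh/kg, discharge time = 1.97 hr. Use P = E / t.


Specific power = 240.34 Wh/kg / 1.97 hr = 122.0 W/kg

122.0 W/kg


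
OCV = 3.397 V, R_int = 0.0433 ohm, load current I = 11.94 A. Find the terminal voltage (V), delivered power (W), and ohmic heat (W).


Step 1: V_terminal = OCV - I*R = 3.397 - 11.94 * 0.0433 = 2.88 V
Step 2: P_out = V_terminal * I = 2.88 * 11.94 = 34.39 W
Step 3: Q = I^2 * R = 11.94^2 * 0.0433 = 6.173 W

V=2.88 V, P=34.39 W, Q=6.173 W


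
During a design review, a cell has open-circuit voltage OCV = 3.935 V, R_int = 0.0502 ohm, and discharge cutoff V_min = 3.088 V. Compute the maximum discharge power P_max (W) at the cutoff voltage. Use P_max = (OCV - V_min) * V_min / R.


dV = OCV - V_min = 0.847 V (so I_max = dV / R)
P_max = dV * V_min / R = 0.847 * 3.088 / 0.0502 = 52.10 W

52.10 W


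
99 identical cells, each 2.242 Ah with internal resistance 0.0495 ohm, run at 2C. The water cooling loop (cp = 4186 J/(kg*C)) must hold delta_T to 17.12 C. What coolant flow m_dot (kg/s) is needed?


Step 1: I = 2 * 2.242 = 4.484 A
Step 2: Q_cell = I^2 * R = 4.484^2 * 0.0495 = 0.99526 W
Step 3: Q_total = 99 * 0.99526 = 98.531 W
Step 4: m_dot = Q_total / (cp * dT) = 98.531 / (4186 * 17.12) = 0.001375 kg/s

0.001375 kg/s


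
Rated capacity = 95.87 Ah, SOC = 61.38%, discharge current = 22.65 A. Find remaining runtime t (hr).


Step 1: remaining = SOC/100 * C_total = 61.38/100 * 95.87 = 58.845 Ah
Step 2: t = remaining / I = 58.845 / 22.65 = 2.598 hr

2.598 hr


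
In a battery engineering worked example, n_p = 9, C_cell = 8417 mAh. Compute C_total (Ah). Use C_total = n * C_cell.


Convert: C_cell = 8417 mAh = 8.417 Ah
C_total = 9 * 8.417 = 75.753 Ah

75.753 Ah


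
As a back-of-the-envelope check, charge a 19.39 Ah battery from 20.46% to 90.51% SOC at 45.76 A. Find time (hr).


Step 1: dSOC = 90.51% - 20.46% = 70.05%
Step 2: delta_Ah = 19.39 * 70.05 / 100 = 13.583 Ah
Step 3: t = 13.583 / 45.76 = 0.2968 hr

0.2968 hr


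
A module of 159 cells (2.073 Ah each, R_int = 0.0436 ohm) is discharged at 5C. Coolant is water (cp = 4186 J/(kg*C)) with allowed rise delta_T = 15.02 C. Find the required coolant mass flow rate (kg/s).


Step 1: I = 5 * 2.073 = 10.365 A
Step 2: Q_cell = I^2 * R = 10.365^2 * 0.0436 = 4.6841 W
Step 3: Q_total = 159 * 4.6841 = 744.77 W
Step 4: m_dot = Q_total / (cp * dT) = 744.77 / (4186 * 15.02) = 0.01185 kg/s

0.01185 kg/s


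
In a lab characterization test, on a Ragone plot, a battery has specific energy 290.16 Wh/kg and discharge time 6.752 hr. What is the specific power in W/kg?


P_specific = E / t = 290.16 / 6.752 = 42.97 W/kg

42.97 W/kg


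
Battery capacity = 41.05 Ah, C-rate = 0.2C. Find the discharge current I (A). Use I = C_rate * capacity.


I = C_rate * capacity = 0.2 * 41.05 = 8.21 A

8.21 A


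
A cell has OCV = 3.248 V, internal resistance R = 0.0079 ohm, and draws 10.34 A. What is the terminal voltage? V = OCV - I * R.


IR drop = 10.34 * 0.0079 = 0.081686 V
V = 3.248 - 0.081686 = 3.166 V

3.166 V


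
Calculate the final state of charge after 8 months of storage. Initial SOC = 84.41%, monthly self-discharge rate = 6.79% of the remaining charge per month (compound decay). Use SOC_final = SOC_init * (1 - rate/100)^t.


decay = (1 - 6.79/100)^8 = 0.56977
SOC_final = 84.41 * 0.56977 = 48.09%

48.09%


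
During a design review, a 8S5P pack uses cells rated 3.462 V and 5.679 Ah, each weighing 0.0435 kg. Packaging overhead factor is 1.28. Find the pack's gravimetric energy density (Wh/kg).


Step 1: V_pack = 8 * 3.462 = 27.696 V
Step 2: C_pack = 5 * 5.679 = 28.395 Ah
Step 3: E_pack = V_pack * C_pack = 27.696 * 28.395 = 786.43 Wh
Step 4: m_pack = 8 * 5 * 0.0435 * 1.28 = 2.2272 kg
Step 5: ED = E_pack / m_pack = 786.43 / 2.2272 = 353.1 Wh/kg

353.1 Wh/kg


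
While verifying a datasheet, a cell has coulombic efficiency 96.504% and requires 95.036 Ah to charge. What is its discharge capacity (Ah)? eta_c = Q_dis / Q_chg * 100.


Q_dis = eta/100 * Q_chg = 96.504/100 * 95.036 = 91.71 Ah

91.71 Ah
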